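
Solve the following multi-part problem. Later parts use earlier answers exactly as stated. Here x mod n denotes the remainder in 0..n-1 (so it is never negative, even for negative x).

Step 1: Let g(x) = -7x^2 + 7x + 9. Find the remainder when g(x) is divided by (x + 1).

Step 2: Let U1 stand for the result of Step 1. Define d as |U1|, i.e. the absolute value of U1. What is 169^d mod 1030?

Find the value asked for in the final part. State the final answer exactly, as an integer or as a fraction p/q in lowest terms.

Step 1: remainder = value at the root: -7*(-1)^2 + 7*(-1)^1 + 9 = (-7) + (-7) + (9) = -5; answer -5
Step 2: U1 = -5; d = 5; squarings mod 1030: 169^1=169, 169^2=751, 169^4=591; 169^5 = 169^1 * 169^4 = 999 (mod 1030); answer 999

999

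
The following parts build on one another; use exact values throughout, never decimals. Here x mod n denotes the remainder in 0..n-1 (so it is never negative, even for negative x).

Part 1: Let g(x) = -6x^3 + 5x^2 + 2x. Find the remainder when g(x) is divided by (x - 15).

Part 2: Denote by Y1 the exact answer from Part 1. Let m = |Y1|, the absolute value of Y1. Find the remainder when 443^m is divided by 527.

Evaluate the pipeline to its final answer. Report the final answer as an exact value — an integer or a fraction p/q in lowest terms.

Part 1: remainder = value at the root: -6*(15)^3 + 5*(15)^2 + 2*(15)^1 = (-20250) + (1125) + (30) = -19095; answer -19095
Part 2: Y1 = -19095; m = 19095; squarings mod 527: 443^1=443, 443^2=205, 443^4=392, 443^8=307, 443^16=443, 443^32=205, 443^64=392, 443^128=307, 443^256=443, 443^512=205, 443^1024=392, 443^2048=307, 443^4096=443, 443^8192=205, 443^16384=392; 443^19095 = 443^1 * 443^2 * 443^4 * 443^16 * 443^128 * 443^512 * 443^2048 * 443^16384 = 1 (mod 527); answer 1

1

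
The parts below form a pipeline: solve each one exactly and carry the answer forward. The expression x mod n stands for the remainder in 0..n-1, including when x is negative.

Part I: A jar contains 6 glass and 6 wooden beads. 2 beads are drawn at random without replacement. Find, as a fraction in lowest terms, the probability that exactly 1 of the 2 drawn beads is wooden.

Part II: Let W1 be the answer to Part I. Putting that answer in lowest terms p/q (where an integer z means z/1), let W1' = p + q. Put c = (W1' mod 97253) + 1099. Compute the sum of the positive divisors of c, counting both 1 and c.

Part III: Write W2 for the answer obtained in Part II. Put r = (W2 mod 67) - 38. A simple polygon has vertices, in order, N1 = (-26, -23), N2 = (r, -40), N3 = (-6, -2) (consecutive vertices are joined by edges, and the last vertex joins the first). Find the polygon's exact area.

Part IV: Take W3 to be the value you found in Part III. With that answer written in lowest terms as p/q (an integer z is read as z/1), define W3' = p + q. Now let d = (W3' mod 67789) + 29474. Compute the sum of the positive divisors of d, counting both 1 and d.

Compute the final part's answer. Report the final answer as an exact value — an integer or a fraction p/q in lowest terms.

36264

Part I: total draws C(12,2) = 66; favorable C(6,1)*C(6,1) = 36; P = 6/11; answer 6/11
Part II: W1 = 6/11; threaded value p + q = 17; c = 1116; 1116 = 2^2 * 3^2 * 31; sigma = (1 + 2 + 4) * (1 + 3 + 9) * (1 + 31) = 7 * 13 * 32 = 2912; answer 2912
Part III: W2 = 2912; r = -7; cross terms: (-26*-40 - -7*-23)=879, (-7*-2 - -6*-40)=-226, (-6*-23 - -26*-2)=86; twice the area = |739| = 739; area = 739/2; answer 739/2
Part IV: W3 = 739/2; threaded value p + q = 741; d = 30215; 30215 = 5 * 6043; sigma = (1 + 5) * (1 + 6043) = 6 * 6044 = 36264; answer 36264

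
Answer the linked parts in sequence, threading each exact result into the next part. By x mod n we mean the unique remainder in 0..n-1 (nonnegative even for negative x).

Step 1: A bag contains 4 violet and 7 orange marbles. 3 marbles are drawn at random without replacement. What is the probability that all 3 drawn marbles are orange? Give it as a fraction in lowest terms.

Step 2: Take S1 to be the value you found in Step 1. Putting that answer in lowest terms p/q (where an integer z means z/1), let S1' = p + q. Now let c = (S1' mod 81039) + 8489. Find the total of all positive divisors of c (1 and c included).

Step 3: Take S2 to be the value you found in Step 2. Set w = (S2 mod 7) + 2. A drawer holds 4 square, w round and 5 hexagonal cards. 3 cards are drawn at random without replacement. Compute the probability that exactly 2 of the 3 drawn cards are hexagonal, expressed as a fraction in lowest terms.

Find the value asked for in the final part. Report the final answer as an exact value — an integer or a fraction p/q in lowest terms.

Step 1: total draws C(11,3) = 165; favorable C(7,3) = 35; P = 7/33; answer 7/33
Step 2: S1 = 7/33; threaded value p + q = 40; c = 8529; 8529 = 3 * 2843; sigma = (1 + 3) * (1 + 2843) = 4 * 2844 = 11376; answer 11376
Step 3: S2 = 11376; w = 3; total draws C(12,3) = 220; favorable C(5,2)*C(7,1) = 70; P = 7/22; answer 7/22

7/22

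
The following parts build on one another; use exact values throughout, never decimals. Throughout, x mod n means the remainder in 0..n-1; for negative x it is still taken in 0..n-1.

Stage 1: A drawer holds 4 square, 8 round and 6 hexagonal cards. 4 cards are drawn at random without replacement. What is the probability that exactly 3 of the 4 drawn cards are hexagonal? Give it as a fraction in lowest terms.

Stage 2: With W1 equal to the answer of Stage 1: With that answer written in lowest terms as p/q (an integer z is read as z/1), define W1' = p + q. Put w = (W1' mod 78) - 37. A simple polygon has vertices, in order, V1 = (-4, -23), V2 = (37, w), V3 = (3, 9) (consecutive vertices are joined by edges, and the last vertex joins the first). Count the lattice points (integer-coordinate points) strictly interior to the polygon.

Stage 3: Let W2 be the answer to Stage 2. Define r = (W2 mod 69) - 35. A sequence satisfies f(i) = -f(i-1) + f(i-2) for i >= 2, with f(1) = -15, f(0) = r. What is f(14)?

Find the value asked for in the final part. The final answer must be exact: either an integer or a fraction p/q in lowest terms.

-403

Stage 1: total draws C(18,4) = 3060; favorable C(6,3)*C(12,1) = 240; P = 4/51; answer 4/51
Stage 2: W1 = 4/51; threaded value p + q = 55; w = 18; cross terms: (-4*18 - 37*-23)=779, (37*9 - 3*18)=279, (3*-23 - -4*9)=-33; twice the area = |1025| = 1025; area = 1025/2; boundary points = 41 + 1 + 1 = 43; strictly interior points = area - boundary/2 + 1 = 492; answer 492
Stage 3: W2 = 492; r = -26; f(2) = -1*(-15) + 1*(-26) = -11; iterating: f(2)=-11, f(3)=-4, f(4)=-7, f(5)=3, f(6)=-10, f(7)=13, f(8)=-23, f(9)=36, f(10)=-59, f(11)=95, f(12)=-154, f(13)=249, f(14)=-403; answer -403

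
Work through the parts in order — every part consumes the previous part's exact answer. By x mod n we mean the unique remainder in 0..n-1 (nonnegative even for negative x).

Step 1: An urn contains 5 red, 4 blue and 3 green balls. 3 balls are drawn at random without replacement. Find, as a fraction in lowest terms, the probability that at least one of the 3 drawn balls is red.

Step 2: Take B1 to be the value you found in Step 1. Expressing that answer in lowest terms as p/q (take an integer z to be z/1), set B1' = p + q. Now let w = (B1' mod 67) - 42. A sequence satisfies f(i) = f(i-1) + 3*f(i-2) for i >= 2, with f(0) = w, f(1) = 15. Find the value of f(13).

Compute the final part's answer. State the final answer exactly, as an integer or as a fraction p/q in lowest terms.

Step 1: total draws C(12,3) = 220; complement C(7,3) = 35; favorable 220 - 35 = 185; P = 37/44; answer 37/44
Step 2: B1 = 37/44; threaded value p + q = 81; w = -28; f(2) = 1*(15) + 3*(-28) = -69; iterating: f(2)=-69, f(3)=-24, f(4)=-231, f(5)=-303, f(6)=-996, f(7)=-1905, f(8)=-4893, f(9)=-10608, f(10)=-25287, f(11)=-57111, f(12)=-132972, f(13)=-304305; answer -304305

-304305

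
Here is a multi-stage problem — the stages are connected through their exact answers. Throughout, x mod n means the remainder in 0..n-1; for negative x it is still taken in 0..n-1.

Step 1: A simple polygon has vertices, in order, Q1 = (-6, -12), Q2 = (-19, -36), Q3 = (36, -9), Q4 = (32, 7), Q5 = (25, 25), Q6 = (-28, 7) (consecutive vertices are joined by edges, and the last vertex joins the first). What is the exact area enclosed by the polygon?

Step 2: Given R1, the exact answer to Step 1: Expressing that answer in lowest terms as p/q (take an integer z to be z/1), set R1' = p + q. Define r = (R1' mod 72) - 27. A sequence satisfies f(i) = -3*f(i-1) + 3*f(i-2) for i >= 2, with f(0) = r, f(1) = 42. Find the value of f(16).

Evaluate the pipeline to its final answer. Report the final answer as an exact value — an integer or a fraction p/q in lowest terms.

Step 1: cross terms: (-6*-36 - -19*-12)=-12, (-19*-9 - 36*-36)=1467, (36*7 - 32*-9)=540, (32*25 - 25*7)=625, (25*7 - -28*25)=875, (-28*-12 - -6*7)=378; twice the area = |3873| = 3873; area = 3873/2; answer 3873/2
Step 2: R1 = 3873/2; threaded value p + q = 3875; r = 32; f(2) = -3*(42) + 3*(32) = -30; iterating: f(2)=-30, f(3)=216, f(4)=-738, f(5)=2862, f(6)=-10800, f(7)=40986, f(8)=-155358, f(9)=589032, f(10)=-2233170, f(11)=8466606, f(12)=-32099328, f(13)=121697802, f(14)=-461391390, f(15)=1749267576, f(16)=-6631976898; answer -6631976898

-6631976898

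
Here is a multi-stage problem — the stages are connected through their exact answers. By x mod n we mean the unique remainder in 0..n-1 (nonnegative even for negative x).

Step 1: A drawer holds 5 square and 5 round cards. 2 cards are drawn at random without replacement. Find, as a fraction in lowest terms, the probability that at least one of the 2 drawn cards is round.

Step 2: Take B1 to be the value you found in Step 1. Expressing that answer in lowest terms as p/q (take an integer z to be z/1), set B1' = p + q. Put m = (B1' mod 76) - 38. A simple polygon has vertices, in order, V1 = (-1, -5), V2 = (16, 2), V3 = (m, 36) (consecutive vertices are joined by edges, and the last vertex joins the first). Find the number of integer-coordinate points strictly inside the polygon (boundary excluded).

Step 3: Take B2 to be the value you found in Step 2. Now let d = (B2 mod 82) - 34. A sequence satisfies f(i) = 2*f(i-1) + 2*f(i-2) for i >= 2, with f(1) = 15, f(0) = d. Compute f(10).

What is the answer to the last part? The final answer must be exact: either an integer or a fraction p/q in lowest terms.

-12288

Step 1: total draws C(10,2) = 45; complement C(5,2) = 10; favorable 45 - 10 = 35; P = 7/9; answer 7/9
Step 2: B1 = 7/9; threaded value p + q = 16; m = -22; cross terms: (-1*2 - 16*-5)=78, (16*36 - -22*2)=620, (-22*-5 - -1*36)=146; twice the area = |844| = 844; area = 422; boundary points = 1 + 2 + 1 = 4; strictly interior points = area - boundary/2 + 1 = 421; answer 421
Step 3: B2 = 421; d = -23; f(2) = 2*(15) + 2*(-23) = -16; iterating: f(2)=-16, f(3)=-2, f(4)=-36, f(5)=-76, f(6)=-224, f(7)=-600, f(8)=-1648, f(9)=-4496, f(10)=-12288; answer -12288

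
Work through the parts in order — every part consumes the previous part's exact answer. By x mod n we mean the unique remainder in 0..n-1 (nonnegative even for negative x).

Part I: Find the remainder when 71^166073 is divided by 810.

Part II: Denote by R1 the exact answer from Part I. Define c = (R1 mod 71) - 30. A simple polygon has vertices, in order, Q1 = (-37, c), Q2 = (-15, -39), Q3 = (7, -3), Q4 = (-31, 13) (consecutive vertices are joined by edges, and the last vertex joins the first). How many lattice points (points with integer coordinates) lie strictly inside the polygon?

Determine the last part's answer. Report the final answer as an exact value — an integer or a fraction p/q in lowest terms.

1161

Part I: squarings mod 810: 71^1=71, 71^2=181, 71^4=361, 71^8=721, 71^16=631, 71^32=451, 71^64=91, 71^128=181, 71^256=361, 71^512=721, 71^1024=631, 71^2048=451, 71^4096=91, 71^8192=181, 71^16384=361, 71^32768=721, 71^65536=631, 71^131072=451; 71^166073 = 71^1 * 71^8 * 71^16 * 71^32 * 71^128 * 71^2048 * 71^32768 * 71^131072 = 521 (mod 810); answer 521
Part II: R1 = 521; c = -6; cross terms: (-37*-39 - -15*-6)=1353, (-15*-3 - 7*-39)=318, (7*13 - -31*-3)=-2, (-31*-6 - -37*13)=667; twice the area = |2336| = 2336; area = 1168; boundary points = 11 + 2 + 2 + 1 = 16; strictly interior points = area - boundary/2 + 1 = 1161; answer 1161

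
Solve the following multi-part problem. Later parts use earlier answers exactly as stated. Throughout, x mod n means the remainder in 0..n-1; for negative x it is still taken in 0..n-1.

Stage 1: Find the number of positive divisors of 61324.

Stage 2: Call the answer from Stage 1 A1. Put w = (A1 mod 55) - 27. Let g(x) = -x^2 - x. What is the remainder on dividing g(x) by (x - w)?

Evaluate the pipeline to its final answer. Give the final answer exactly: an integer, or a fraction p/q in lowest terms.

Stage 1: 61324 = 2^2 * 15331; number of divisors = (2+1) * (1+1) = 6; answer 6
Stage 2: A1 = 6; w = -21; remainder = value at the root: -1*(-21)^2 - 1*(-21)^1 = (-441) + (21) = -420; answer -420

-420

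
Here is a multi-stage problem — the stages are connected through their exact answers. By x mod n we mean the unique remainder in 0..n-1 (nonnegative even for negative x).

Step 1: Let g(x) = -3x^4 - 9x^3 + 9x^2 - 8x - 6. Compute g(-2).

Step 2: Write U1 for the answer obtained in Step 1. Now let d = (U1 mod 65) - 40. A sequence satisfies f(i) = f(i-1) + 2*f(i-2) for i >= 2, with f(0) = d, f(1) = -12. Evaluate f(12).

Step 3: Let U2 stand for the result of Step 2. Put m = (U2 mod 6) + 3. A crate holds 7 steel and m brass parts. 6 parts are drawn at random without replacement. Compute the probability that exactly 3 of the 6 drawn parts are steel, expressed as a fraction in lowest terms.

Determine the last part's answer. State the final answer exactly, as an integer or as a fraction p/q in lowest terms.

Step 1: -3*(-2)^4 - 9*(-2)^3 + 9*(-2)^2 - 8*(-2)^1 - 6 = (-48) + (72) + (36) + (16) + (-6) = 70; answer 70
Step 2: U1 = 70; d = -35; f(2) = 1*(-12) + 2*(-35) = -82; iterating: f(2)=-82, f(3)=-106, f(4)=-270, f(5)=-482, f(6)=-1022, f(7)=-1986, f(8)=-4030, f(9)=-8002, f(10)=-16062, f(11)=-32066, f(12)=-64190; answer -64190
Step 3: U2 = -64190; m = 7; total draws C(14,6) = 3003; favorable C(7,3)*C(7,3) = 1225; P = 175/429; answer 175/429

175/429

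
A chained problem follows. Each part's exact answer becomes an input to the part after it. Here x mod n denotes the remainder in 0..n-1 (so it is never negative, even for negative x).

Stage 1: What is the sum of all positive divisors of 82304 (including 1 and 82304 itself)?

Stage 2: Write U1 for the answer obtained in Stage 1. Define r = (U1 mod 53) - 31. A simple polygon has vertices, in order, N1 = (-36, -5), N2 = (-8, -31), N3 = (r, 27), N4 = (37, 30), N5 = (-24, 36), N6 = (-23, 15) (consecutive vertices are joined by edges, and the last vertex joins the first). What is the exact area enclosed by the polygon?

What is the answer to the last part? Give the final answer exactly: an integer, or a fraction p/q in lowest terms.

2731/2

Stage 1: 82304 = 2^7 * 643; sigma = (1 + 2 + 4 + 8 + 16 + 32 + 64 + 128) * (1 + 643) = 255 * 644 = 164220; answer 164220
Stage 2: U1 = 164220; r = -5; cross terms: (-36*-31 - -8*-5)=1076, (-8*27 - -5*-31)=-371, (-5*30 - 37*27)=-1149, (37*36 - -24*30)=2052, (-24*15 - -23*36)=468, (-23*-5 - -36*15)=655; twice the area = |2731| = 2731; area = 2731/2; answer 2731/2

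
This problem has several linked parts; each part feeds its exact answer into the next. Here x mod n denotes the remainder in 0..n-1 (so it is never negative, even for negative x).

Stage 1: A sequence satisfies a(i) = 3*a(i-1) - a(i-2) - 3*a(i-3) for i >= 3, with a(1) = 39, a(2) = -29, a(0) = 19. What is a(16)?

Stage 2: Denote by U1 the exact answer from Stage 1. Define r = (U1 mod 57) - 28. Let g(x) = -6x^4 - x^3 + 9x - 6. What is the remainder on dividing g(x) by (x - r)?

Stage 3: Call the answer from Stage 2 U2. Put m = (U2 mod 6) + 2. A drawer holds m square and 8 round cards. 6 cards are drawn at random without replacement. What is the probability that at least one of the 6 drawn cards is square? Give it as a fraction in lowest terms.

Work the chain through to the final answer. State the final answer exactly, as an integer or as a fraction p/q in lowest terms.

32/33

Stage 1: a(3) = 3*(-29) - 1*(39) - 3*(19) = -183; iterating: a(3)=-183, a(4)=-637, a(5)=-1641, a(6)=-3737, a(7)=-7659, a(8)=-14317, a(9)=-24081, a(10)=-34949, a(11)=-37815, a(12)=-6253, a(13)=123903, a(14)=491407, a(15)=1369077, a(16)=3244115; answer 3244115
Stage 2: U1 = 3244115; r = -11; remainder = value at the root: -6*(-11)^4 - 1*(-11)^3 + 9*(-11)^1 - 6 = (-87846) + (1331) + (-99) + (-6) = -86620; answer -86620
Stage 3: U2 = -86620; m = 4; total draws C(12,6) = 924; complement C(8,6) = 28; favorable 924 - 28 = 896; P = 32/33; answer 32/33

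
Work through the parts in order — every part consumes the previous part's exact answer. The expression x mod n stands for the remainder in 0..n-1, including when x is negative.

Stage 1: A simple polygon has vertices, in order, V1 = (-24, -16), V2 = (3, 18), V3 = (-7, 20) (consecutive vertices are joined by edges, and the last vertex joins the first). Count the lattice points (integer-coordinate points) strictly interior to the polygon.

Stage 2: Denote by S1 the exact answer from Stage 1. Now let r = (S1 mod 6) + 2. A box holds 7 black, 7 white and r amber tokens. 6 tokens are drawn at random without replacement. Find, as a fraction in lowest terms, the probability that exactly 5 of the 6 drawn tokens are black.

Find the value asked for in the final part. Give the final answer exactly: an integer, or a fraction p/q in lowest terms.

Stage 1: cross terms: (-24*18 - 3*-16)=-384, (3*20 - -7*18)=186, (-7*-16 - -24*20)=592; twice the area = |394| = 394; area = 197; boundary points = 1 + 2 + 1 = 4; strictly interior points = area - boundary/2 + 1 = 196; answer 196
Stage 2: S1 = 196; r = 6; total draws C(20,6) = 38760; favorable C(7,5)*C(13,1) = 273; P = 91/12920; answer 91/12920

91/12920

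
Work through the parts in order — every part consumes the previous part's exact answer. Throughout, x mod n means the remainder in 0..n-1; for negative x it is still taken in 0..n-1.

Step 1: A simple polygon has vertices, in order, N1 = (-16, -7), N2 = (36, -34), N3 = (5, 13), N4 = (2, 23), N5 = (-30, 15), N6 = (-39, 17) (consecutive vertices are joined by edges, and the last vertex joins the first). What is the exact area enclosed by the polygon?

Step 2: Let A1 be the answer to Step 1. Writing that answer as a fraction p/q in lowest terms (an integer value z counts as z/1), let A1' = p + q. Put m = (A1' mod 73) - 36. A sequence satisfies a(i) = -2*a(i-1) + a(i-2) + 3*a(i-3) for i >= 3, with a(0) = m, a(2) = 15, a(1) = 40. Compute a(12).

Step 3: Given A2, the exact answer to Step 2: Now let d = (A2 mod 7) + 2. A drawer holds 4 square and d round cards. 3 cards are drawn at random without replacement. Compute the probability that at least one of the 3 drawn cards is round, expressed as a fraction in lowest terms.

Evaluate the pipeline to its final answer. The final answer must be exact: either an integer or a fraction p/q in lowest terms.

Step 1: cross terms: (-16*-34 - 36*-7)=796, (36*13 - 5*-34)=638, (5*23 - 2*13)=89, (2*15 - -30*23)=720, (-30*17 - -39*15)=75, (-39*-7 - -16*17)=545; twice the area = |2863| = 2863; area = 2863/2; answer 2863/2
Step 2: A1 = 2863/2; threaded value p + q = 2865; m = -18; a(3) = -2*(15) + 1*(40) + 3*(-18) = -44; iterating: a(3)=-44, a(4)=223, a(5)=-445, a(6)=981, a(7)=-1738, a(8)=3122, a(9)=-5039, a(10)=7986, a(11)=-11645, a(12)=16159; answer 16159
Step 3: A2 = 16159; d = 5; total draws C(9,3) = 84; complement C(4,3) = 4; favorable 84 - 4 = 80; P = 20/21; answer 20/21

20/21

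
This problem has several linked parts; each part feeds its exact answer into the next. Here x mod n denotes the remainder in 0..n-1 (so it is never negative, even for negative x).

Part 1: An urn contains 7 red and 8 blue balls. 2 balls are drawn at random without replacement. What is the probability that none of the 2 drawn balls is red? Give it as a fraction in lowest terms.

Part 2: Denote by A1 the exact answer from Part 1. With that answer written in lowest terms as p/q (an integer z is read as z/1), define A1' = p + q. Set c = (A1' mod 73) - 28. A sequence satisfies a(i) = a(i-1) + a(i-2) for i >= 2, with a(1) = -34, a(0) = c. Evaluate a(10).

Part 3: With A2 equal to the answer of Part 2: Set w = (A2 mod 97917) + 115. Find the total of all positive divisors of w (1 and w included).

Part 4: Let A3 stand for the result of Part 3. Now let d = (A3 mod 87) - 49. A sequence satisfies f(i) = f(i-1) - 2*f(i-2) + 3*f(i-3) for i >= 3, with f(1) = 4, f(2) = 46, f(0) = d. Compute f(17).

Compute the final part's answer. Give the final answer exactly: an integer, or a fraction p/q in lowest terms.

6808

Part 1: total draws C(15,2) = 105; favorable C(8,2) = 28; P = 4/15; answer 4/15
Part 2: A1 = 4/15; threaded value p + q = 19; c = -9; a(2) = 1*(-34) + 1*(-9) = -43; iterating: a(2)=-43, a(3)=-77, a(4)=-120, a(5)=-197, a(6)=-317, a(7)=-514, a(8)=-831, a(9)=-1345, a(10)=-2176; answer -2176
Part 3: A2 = -2176; w = 95856; 95856 = 2^4 * 3 * 1997; sigma = (1 + 2 + 4 + 8 + 16) * (1 + 3) * (1 + 1997) = 31 * 4 * 1998 = 247752; answer 247752
Part 4: A3 = 247752; d = 14; f(3) = 1*(46) - 2*(4) + 3*(14) = 80; iterating: f(3)=80, f(4)=0, f(5)=-22, f(6)=218, f(7)=262, f(8)=-240, f(9)=-110, f(10)=1156, f(11)=656, f(12)=-1986, f(13)=170, f(14)=6110, f(15)=-188, f(16)=-11898, f(17)=6808; answer 6808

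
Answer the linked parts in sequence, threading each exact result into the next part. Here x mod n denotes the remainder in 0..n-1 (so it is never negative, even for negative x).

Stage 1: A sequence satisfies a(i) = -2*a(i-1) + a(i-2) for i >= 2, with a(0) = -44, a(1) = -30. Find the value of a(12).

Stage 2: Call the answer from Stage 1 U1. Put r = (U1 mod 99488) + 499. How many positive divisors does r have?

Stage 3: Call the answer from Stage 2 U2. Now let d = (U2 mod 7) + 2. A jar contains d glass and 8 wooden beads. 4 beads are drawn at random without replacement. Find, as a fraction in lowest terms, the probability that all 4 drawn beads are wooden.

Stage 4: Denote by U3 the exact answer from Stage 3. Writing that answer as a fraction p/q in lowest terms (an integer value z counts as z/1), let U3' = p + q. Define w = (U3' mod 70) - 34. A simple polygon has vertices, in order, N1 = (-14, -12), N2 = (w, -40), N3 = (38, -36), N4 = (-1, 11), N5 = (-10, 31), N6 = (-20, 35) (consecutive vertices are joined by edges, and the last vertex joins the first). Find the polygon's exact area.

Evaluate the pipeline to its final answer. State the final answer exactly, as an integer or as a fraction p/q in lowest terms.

3397/2

Stage 1: a(2) = -2*(-30) + 1*(-44) = 16; iterating: a(2)=16, a(3)=-62, a(4)=140, a(5)=-342, a(6)=824, a(7)=-1990, a(8)=4804, a(9)=-11598, a(10)=28000, a(11)=-67598, a(12)=163196; answer 163196
Stage 2: U1 = 163196; r = 64207; 64207 = 11 * 13 * 449; number of divisors = (1+1) * (1+1) * (1+1) = 8; answer 8
Stage 3: U2 = 8; d = 3; total draws C(11,4) = 330; favorable C(8,4) = 70; P = 7/33; answer 7/33
Stage 4: U3 = 7/33; threaded value p + q = 40; w = 6; cross terms: (-14*-40 - 6*-12)=632, (6*-36 - 38*-40)=1304, (38*11 - -1*-36)=382, (-1*31 - -10*11)=79, (-10*35 - -20*31)=270, (-20*-12 - -14*35)=730; twice the area = |3397| = 3397; area = 3397/2; answer 3397/2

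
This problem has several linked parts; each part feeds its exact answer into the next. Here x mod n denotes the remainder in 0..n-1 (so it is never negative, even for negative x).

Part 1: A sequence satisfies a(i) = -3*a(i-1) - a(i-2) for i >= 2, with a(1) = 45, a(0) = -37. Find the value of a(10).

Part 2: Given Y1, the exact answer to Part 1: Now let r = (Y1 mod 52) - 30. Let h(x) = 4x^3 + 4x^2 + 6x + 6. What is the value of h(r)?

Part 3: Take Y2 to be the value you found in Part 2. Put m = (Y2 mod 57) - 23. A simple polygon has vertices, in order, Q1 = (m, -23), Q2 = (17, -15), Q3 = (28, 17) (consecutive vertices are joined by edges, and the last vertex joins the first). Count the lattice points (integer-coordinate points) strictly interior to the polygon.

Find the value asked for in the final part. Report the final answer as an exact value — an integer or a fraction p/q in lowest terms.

160

Part 1: a(2) = -3*(45) - 1*(-37) = -98; iterating: a(2)=-98, a(3)=249, a(4)=-649, a(5)=1698, a(6)=-4445, a(7)=11637, a(8)=-30466, a(9)=79761, a(10)=-208817; answer -208817
Part 2: Y1 = -208817; r = -15; 4*(-15)^3 + 4*(-15)^2 + 6*(-15)^1 + 6 = (-13500) + (900) + (-90) + (6) = -12684; answer -12684
Part 3: Y2 = -12684; m = 4; cross terms: (4*-15 - 17*-23)=331, (17*17 - 28*-15)=709, (28*-23 - 4*17)=-712; twice the area = |328| = 328; area = 164; boundary points = 1 + 1 + 8 = 10; strictly interior points = area - boundary/2 + 1 = 160; answer 160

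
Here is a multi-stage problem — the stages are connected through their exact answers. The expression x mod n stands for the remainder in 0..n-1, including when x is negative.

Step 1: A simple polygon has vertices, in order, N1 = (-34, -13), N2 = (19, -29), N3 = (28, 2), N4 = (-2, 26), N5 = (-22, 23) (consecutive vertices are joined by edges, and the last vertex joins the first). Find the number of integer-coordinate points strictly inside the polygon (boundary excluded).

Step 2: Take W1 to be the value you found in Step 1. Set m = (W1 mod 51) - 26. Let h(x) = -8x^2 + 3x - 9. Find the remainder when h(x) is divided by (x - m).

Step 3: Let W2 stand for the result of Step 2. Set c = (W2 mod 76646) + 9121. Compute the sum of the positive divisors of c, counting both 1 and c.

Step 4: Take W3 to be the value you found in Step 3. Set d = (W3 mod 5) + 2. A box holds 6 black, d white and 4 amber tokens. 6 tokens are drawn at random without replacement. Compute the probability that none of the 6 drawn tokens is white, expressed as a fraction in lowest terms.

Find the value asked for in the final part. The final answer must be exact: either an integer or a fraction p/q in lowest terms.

6/143

Step 1: cross terms: (-34*-29 - 19*-13)=1233, (19*2 - 28*-29)=850, (28*26 - -2*2)=732, (-2*23 - -22*26)=526, (-22*-13 - -34*23)=1068; twice the area = |4409| = 4409; area = 4409/2; boundary points = 1 + 1 + 6 + 1 + 12 = 21; strictly interior points = area - boundary/2 + 1 = 2195; answer 2195
Step 2: W1 = 2195; m = -24; remainder = value at the root: -8*(-24)^2 + 3*(-24)^1 - 9 = (-4608) + (-72) + (-9) = -4689; answer -4689
Step 3: W2 = -4689; c = 81078; 81078 = 2 * 3 * 13513; sigma = (1 + 2) * (1 + 3) * (1 + 13513) = 3 * 4 * 13514 = 162168; answer 162168
Step 4: W3 = 162168; d = 5; total draws C(15,6) = 5005; favorable C(10,6) = 210; P = 6/143; answer 6/143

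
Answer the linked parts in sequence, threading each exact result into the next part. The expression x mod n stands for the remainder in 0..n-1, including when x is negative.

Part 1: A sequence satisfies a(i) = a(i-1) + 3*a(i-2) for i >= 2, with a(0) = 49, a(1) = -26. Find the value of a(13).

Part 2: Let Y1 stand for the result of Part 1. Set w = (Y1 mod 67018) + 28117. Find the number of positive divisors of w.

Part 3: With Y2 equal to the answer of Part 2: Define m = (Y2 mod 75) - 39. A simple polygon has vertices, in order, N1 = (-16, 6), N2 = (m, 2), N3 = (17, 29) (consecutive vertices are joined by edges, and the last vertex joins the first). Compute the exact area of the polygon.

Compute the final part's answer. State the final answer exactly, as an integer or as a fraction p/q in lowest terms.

Part 1: a(2) = 1*(-26) + 3*(49) = 121; iterating: a(2)=121, a(3)=43, a(4)=406, a(5)=535, a(6)=1753, a(7)=3358, a(8)=8617, a(9)=18691, a(10)=44542, a(11)=100615, a(12)=234241, a(13)=536086; answer 536086
Part 2: Y1 = 536086; w = 95077; 95077 = 31 * 3067; number of divisors = (1+1) * (1+1) = 4; answer 4
Part 3: Y2 = 4; m = -35; cross terms: (-16*2 - -35*6)=178, (-35*29 - 17*2)=-1049, (17*6 - -16*29)=566; twice the area = |-305| = 305; area = 305/2; answer 305/2

305/2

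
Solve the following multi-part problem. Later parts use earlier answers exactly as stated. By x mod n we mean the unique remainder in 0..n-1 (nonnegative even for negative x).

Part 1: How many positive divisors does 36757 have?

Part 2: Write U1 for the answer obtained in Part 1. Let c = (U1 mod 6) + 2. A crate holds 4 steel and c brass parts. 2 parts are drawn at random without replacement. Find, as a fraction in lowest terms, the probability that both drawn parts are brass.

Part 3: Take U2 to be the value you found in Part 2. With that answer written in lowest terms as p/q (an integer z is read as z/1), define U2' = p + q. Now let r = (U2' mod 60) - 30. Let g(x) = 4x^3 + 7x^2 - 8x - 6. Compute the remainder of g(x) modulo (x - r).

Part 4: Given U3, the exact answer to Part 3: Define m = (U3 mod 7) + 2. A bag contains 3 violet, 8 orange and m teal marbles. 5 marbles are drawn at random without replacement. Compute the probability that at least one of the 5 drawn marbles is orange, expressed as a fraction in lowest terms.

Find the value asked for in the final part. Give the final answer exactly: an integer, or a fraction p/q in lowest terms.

433/442

Part 1: 36757 = 7 * 59 * 89; number of divisors = (1+1) * (1+1) * (1+1) = 8; answer 8
Part 2: U1 = 8; c = 4; total draws C(8,2) = 28; favorable C(4,2) = 6; P = 3/14; answer 3/14
Part 3: U2 = 3/14; threaded value p + q = 17; r = -13; remainder = value at the root: 4*(-13)^3 + 7*(-13)^2 - 8*(-13)^1 - 6 = (-8788) + (1183) + (104) + (-6) = -7507; answer -7507
Part 4: U3 = -7507; m = 6; total draws C(17,5) = 6188; complement C(9,5) = 126; favorable 6188 - 126 = 6062; P = 433/442; answer 433/442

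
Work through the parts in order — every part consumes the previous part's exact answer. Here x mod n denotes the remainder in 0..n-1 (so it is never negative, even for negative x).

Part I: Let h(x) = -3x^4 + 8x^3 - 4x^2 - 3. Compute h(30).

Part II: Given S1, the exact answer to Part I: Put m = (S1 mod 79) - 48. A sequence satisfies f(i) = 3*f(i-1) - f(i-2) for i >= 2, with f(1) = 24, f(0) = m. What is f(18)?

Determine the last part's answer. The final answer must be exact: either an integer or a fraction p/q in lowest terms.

597849702

Part I: -3*(30)^4 + 8*(30)^3 - 4*(30)^2 - 3 = (-2430000) + (216000) + (-3600) + (-3) = -2217603; answer -2217603
Part II: S1 = -2217603; m = -42; f(2) = 3*(24) - 1*(-42) = 114; iterating: f(2)=114, f(3)=318, f(4)=840, f(5)=2202, f(6)=5766, f(7)=15096, f(8)=39522, f(9)=103470, f(10)=270888, f(11)=709194, f(12)=1856694, f(13)=4860888, f(14)=12725970, f(15)=33317022, f(16)=87225096, f(17)=228358266, f(18)=597849702; answer 597849702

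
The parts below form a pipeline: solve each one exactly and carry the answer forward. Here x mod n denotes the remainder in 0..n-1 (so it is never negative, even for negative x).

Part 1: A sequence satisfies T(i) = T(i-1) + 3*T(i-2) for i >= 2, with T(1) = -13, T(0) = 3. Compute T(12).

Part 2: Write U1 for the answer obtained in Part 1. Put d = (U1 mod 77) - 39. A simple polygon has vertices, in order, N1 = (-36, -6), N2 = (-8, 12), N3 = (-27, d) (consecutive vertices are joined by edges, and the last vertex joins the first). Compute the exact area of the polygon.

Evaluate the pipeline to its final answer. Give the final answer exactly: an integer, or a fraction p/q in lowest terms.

Part 1: T(2) = 1*(-13) + 3*(3) = -4; iterating: T(2)=-4, T(3)=-43, T(4)=-55, T(5)=-184, T(6)=-349, T(7)=-901, T(8)=-1948, T(9)=-4651, T(10)=-10495, T(11)=-24448, T(12)=-55933; answer -55933
Part 2: U1 = -55933; d = 7; cross terms: (-36*12 - -8*-6)=-480, (-8*7 - -27*12)=268, (-27*-6 - -36*7)=414; twice the area = |202| = 202; area = 101; answer 101

101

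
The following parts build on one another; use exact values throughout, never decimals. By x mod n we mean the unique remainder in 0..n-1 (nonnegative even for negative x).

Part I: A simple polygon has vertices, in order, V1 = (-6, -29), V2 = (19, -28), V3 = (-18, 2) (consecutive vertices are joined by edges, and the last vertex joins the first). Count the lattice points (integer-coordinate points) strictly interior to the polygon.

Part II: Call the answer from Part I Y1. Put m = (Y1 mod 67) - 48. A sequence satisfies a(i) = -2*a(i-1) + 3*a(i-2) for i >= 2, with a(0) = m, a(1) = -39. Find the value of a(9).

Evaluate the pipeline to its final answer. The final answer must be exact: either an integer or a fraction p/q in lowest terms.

-241119

Part I: cross terms: (-6*-28 - 19*-29)=719, (19*2 - -18*-28)=-466, (-18*-29 - -6*2)=534; twice the area = |787| = 787; area = 787/2; boundary points = 1 + 1 + 1 = 3; strictly interior points = area - boundary/2 + 1 = 393; answer 393
Part II: Y1 = 393; m = 10; a(2) = -2*(-39) + 3*(10) = 108; iterating: a(2)=108, a(3)=-333, a(4)=990, a(5)=-2979, a(6)=8928, a(7)=-26793, a(8)=80370, a(9)=-241119; answer -241119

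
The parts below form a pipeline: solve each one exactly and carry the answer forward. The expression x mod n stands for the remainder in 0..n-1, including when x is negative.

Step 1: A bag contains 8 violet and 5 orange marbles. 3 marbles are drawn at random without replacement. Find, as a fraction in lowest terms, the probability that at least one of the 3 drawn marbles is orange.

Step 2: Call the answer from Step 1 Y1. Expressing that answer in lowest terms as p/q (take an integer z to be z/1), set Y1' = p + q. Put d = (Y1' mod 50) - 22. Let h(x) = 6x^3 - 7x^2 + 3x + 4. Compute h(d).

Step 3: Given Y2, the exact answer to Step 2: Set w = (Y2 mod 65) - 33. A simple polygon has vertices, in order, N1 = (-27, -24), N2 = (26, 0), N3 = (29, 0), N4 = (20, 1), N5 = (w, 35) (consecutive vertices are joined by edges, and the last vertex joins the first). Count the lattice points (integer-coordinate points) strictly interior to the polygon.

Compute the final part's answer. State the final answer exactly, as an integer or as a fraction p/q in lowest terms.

Step 1: total draws C(13,3) = 286; complement C(8,3) = 56; favorable 286 - 56 = 230; P = 115/143; answer 115/143
Step 2: Y1 = 115/143; threaded value p + q = 258; d = -14; 6*(-14)^3 - 7*(-14)^2 + 3*(-14)^1 + 4 = (-16464) + (-1372) + (-42) + (4) = -17874; answer -17874
Step 3: Y2 = -17874; w = -32; cross terms: (-27*0 - 26*-24)=624, (26*0 - 29*0)=0, (29*1 - 20*0)=29, (20*35 - -32*1)=732, (-32*-24 - -27*35)=1713; twice the area = |3098| = 3098; area = 1549; boundary points = 1 + 3 + 1 + 2 + 1 = 8; strictly interior points = area - boundary/2 + 1 = 1546; answer 1546

1546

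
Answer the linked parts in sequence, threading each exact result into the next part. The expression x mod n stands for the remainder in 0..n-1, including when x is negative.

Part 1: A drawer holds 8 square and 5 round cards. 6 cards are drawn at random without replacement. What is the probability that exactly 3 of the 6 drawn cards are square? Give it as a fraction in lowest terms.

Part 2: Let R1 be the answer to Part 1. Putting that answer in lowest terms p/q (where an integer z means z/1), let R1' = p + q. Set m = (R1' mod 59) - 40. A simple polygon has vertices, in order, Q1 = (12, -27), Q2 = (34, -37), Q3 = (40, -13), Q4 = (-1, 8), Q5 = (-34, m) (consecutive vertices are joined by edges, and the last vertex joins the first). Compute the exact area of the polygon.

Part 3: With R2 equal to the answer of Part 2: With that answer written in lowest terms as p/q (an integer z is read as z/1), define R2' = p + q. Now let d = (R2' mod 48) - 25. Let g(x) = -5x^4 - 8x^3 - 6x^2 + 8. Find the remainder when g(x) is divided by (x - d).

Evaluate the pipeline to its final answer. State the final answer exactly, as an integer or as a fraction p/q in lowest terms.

Part 1: total draws C(13,6) = 1716; favorable C(8,3)*C(5,3) = 560; P = 140/429; answer 140/429
Part 2: R1 = 140/429; threaded value p + q = 569; m = -2; cross terms: (12*-37 - 34*-27)=474, (34*-13 - 40*-37)=1038, (40*8 - -1*-13)=307, (-1*-2 - -34*8)=274, (-34*-27 - 12*-2)=942; twice the area = |3035| = 3035; area = 3035/2; answer 3035/2
Part 3: R2 = 3035/2; threaded value p + q = 3037; d = -12; remainder = value at the root: -5*(-12)^4 - 8*(-12)^3 - 6*(-12)^2 + 8 = (-103680) + (13824) + (-864) + (8) = -90712; answer -90712

-90712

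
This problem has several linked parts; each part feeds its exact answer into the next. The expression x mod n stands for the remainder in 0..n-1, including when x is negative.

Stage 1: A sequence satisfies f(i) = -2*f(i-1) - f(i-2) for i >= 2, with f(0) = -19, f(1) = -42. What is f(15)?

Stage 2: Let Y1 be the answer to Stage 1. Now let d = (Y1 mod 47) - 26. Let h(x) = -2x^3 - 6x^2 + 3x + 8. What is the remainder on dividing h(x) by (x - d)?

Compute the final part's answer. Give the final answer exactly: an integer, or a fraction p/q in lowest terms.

Stage 1: f(2) = -2*(-42) - 1*(-19) = 103; iterating: f(2)=103, f(3)=-164, f(4)=225, f(5)=-286, f(6)=347, f(7)=-408, f(8)=469, f(9)=-530, f(10)=591, f(11)=-652, f(12)=713, f(13)=-774, f(14)=835, f(15)=-896; answer -896
Stage 2: Y1 = -896; d = 18; remainder = value at the root: -2*(18)^3 - 6*(18)^2 + 3*(18)^1 + 8 = (-11664) + (-1944) + (54) + (8) = -13546; answer -13546

-13546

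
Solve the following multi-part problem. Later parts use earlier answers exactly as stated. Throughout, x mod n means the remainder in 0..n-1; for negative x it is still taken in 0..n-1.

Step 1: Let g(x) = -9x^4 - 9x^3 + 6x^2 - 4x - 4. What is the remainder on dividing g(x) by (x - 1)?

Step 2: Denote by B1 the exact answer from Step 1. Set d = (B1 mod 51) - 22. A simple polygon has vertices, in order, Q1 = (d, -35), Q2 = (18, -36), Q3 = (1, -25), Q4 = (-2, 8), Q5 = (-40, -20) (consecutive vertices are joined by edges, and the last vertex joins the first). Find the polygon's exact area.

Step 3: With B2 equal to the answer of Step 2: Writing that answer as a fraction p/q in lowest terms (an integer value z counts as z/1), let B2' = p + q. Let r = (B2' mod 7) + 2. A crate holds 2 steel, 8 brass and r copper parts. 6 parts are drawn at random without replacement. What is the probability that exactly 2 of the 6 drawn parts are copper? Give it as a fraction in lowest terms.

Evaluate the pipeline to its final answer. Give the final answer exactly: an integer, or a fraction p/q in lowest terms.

5/22

Step 1: remainder = value at the root: -9*(1)^4 - 9*(1)^3 + 6*(1)^2 - 4*(1)^1 - 4 = (-9) + (-9) + (6) + (-4) + (-4) = -20; answer -20
Step 2: B1 = -20; d = 9; cross terms: (9*-36 - 18*-35)=306, (18*-25 - 1*-36)=-414, (1*8 - -2*-25)=-42, (-2*-20 - -40*8)=360, (-40*-35 - 9*-20)=1580; twice the area = |1790| = 1790; area = 895; answer 895
Step 3: B2 = 895; threaded value p + q = 896; r = 2; total draws C(12,6) = 924; favorable C(2,2)*C(10,4) = 210; P = 5/22; answer 5/22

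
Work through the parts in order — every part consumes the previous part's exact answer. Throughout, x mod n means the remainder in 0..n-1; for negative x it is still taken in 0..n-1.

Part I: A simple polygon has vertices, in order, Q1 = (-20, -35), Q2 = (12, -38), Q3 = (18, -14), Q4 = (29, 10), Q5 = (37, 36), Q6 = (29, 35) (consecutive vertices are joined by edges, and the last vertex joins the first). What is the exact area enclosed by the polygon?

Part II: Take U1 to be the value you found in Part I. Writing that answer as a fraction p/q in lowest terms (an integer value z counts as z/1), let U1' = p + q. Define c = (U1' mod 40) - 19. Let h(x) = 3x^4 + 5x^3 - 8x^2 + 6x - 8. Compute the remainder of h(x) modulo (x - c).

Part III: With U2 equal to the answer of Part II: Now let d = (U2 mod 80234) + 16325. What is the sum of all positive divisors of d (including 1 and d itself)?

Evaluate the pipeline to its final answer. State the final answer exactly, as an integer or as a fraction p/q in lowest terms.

101760

Part I: cross terms: (-20*-38 - 12*-35)=1180, (12*-14 - 18*-38)=516, (18*10 - 29*-14)=586, (29*36 - 37*10)=674, (37*35 - 29*36)=251, (29*-35 - -20*35)=-315; twice the area = |2892| = 2892; area = 1446; answer 1446
Part II: U1 = 1446; threaded value p + q = 1447; c = -12; remainder = value at the root: 3*(-12)^4 + 5*(-12)^3 - 8*(-12)^2 + 6*(-12)^1 - 8 = (62208) + (-8640) + (-1152) + (-72) + (-8) = 52336; answer 52336
Part III: U2 = 52336; d = 68661; 68661 = 3^3 * 2543; sigma = (1 + 3 + 9 + 27) * (1 + 2543) = 40 * 2544 = 101760; answer 101760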